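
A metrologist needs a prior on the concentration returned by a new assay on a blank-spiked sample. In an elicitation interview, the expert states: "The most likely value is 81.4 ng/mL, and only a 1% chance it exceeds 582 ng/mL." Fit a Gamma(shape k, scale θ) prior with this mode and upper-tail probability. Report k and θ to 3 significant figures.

Gamma(k,θ) with k>1 has mode (k−1)θ, so θ = 81.4/(k−1).
Need P(X < 582) = 0.99 with θ tied to k this way. Start at k = 2, θ = 81.4: P(X<582) ≈ 0.994.
Too high — lower k to spread out. Iterating converges to k ≈ 1.9.
Then θ = 81.4/(1.9−1) ≈ 90.1.

k ≈ 1.9, θ ≈ 90.1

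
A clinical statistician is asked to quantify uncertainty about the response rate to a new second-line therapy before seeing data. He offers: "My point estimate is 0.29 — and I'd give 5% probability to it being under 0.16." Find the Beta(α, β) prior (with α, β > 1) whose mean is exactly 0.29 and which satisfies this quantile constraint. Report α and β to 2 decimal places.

α ≈ 8.08, β ≈ 19.78

With mean 0.29 fixed, write α = 0.29s, β = 0.71s where s = α+β.
Need P(θ < 0.16) = 0.05 under Beta(0.29s, 0.71s). Normal approximation: (q−m)/√(m(1−m)/s) ≈ z_{0.05} = -1.64, so s ≈ 0.29·0.71·(-1.64)²/(0.16−0.29)² = 33.0.
At s = 33.0: P(θ<0.16) ≈ 0.036. Adjusting to match 0.05 gives s ≈ 27.86.
So α = 0.29·27.86 ≈ 8.08, β = 0.71·27.86 ≈ 19.78.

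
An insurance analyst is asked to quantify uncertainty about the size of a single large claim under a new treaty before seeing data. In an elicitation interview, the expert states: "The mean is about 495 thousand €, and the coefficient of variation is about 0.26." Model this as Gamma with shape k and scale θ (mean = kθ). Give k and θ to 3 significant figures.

For Gamma(k, scale θ): mean = kθ, variance = kθ², so CV = 1/√k.
CV = 0.26, hence k = 1/CV² = 14.8.
Then θ = mean/k = 495/14.8 = 33.5.

k ≈ 14.8, θ ≈ 33.5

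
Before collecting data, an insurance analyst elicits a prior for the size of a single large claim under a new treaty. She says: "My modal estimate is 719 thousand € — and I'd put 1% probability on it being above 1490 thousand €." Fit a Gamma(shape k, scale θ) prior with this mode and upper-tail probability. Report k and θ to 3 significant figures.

k ≈ 10.2, θ ≈ 78.3

Gamma(k,θ) with k>1 has mode (k−1)θ, so θ = 719/(k−1).
Need P(X < 1490) = 0.99 with θ tied to k this way. Start at k = 2, θ = 719: P(X<1490) ≈ 0.613.
Too low — raise k to concentrate. Iterating converges to k ≈ 10.2.
Then θ = 719/(10.2−1) ≈ 78.3.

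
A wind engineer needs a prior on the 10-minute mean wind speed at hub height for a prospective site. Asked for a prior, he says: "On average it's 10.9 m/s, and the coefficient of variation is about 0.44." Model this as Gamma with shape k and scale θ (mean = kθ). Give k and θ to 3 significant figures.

For Gamma(k, scale θ): mean = kθ, variance = kθ², so CV = 1/√k.
CV = 0.44, hence k = 1/CV² = 5.17.
Then θ = mean/k = 10.9/5.17 = 2.11.

k ≈ 5.17, θ ≈ 2.11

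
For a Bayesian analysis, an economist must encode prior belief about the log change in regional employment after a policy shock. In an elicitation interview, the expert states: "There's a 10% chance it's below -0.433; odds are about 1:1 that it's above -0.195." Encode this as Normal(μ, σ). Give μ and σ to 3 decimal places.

The p-quantile of Normal(μ,σ) is μ + z_p·σ, with z_{0.1} = -1.282 and z_{0.5} = 0.
Eliminate σ: μ = (z₂·x₁ − z₁·x₂)/(z₂ − z₁) = (0·-0.433 − (-1.282)·-0.195)/1.282 = -0.195.
Then σ = (x₂ − x₁)/(z₂ − z₁) = (-0.195 − -0.433)/1.282 = 0.186.

μ = -0.195, σ = 0.186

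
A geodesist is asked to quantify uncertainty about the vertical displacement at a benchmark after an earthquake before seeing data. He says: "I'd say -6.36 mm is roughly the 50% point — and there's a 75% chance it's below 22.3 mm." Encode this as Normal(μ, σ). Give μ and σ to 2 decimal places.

μ = -6.36, σ = 42.49

The p-quantile of Normal(μ,σ) is μ + z_p·σ, with z_{0.5} = 0 and z_{0.75} = 0.6745.
Eliminate σ: μ = (z₂·x₁ − z₁·x₂)/(z₂ − z₁) = (0.6745·-6.36 − (0)·22.3)/0.6745 = -6.36.
Then σ = (x₂ − x₁)/(z₂ − z₁) = (22.3 − -6.36)/0.6745 = 42.49.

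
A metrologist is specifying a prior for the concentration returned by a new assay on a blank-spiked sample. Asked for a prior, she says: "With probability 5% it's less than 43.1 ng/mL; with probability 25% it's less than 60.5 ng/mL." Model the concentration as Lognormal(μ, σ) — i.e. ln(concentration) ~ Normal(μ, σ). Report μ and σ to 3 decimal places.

μ ≈ 4.338, σ ≈ 0.349

If T ~ Lognormal(μ,σ) then ln T ~ Normal(μ,σ), so the p-quantile of ln T is μ + z_p·σ.
ln(43.1) = 3.764 and ln(60.5) = 4.103; z_{0.05} = -1.645, z_{0.25} = -0.6745.
σ = (4.103 − 3.764)/(-0.6745 − (-1.645)) = 0.349.
μ = 3.764 − (-1.645)·0.349 = 4.338.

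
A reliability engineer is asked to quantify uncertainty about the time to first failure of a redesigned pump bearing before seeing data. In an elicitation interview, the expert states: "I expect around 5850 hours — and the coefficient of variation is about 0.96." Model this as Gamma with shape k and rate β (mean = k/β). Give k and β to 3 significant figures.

k ≈ 1.09, β ≈ 0.000185

For Gamma(k, rate β): mean = k/β, variance = k/β², so CV = 1/√k.
CV = 0.96, hence k = 1/CV² = 1.09.
Then β = k/mean = 1.09/5850 = 0.000185.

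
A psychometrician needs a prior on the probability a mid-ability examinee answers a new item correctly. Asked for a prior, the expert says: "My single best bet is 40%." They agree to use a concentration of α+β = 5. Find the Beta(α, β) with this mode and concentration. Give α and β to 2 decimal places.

For α,β > 1 the Beta mode is (α−1)/(α+β−2). With α+β = 5, the mode is (α−1)/3.
Set (α−1)/3 = 0.4 → α = 1 + 0.4·3 = 2.20.
β = 5 − α = 2.80.

α = 2.20, β = 2.80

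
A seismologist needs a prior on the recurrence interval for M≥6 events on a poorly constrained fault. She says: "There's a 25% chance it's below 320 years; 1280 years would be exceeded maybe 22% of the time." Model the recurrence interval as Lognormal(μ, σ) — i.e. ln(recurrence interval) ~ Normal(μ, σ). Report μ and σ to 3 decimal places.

μ ≈ 6.415, σ ≈ 0.958

If T ~ Lognormal(μ,σ) then ln T ~ Normal(μ,σ), so the p-quantile of ln T is μ + z_p·σ.
ln(320) = 5.768 and ln(1280) = 7.155; z_{0.25} = -0.6745, z_{0.78} = 0.7722.
σ = (7.155 − 5.768)/(0.7722 − (-0.6745)) = 0.958.
μ = 5.768 − (-0.6745)·0.958 = 6.415.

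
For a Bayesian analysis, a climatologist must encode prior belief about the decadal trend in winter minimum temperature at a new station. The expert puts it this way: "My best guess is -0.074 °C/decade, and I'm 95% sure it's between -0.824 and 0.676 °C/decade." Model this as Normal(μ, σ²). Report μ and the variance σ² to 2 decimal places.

A symmetric 95% interval runs μ ± z·σ with z = 1.96.
Half-width = 0.75, so σ = 0.75/1.96 = 0.383 and σ² = 0.15.
μ is the stated best guess, -0.07.

μ = -0.07, σ² = 0.15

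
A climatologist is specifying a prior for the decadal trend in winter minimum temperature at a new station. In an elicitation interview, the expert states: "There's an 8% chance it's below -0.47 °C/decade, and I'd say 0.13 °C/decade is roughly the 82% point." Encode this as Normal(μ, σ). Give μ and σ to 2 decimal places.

For Normal(μ,σ), the p-quantile is μ + z_p·σ. Here z_{0.08} = -1.405, z_{0.82} = 0.9154.
So -0.47 = μ − 1.405σ and 0.13 = μ + 0.9154σ.
Subtracting: σ = (0.13 − -0.47)/(0.9154 − (-1.405)) = 0.26.
Then μ = -0.47 − (-1.405)·0.26 = -0.11.

μ = -0.11, σ = 0.26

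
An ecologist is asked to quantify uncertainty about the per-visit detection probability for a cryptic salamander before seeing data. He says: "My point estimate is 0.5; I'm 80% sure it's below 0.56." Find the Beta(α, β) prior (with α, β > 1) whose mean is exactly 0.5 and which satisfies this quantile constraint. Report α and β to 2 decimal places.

With mean 0.5 fixed, write α = 0.5s, β = 0.5s where s = α+β.
Need P(θ < 0.56) = 0.8 under Beta(0.5s, 0.5s). Normal approximation: (q−m)/√(m(1−m)/s) ≈ z_{0.8} = 0.842, so s ≈ 0.5·0.5·(0.842)²/(0.56−0.5)² = 49.2.
At s = 49.2: P(θ<0.56) ≈ 0.800. Adjusting to match 0.8 gives s ≈ 49.33.
So α = 0.5·49.33 ≈ 24.67, β = 0.5·49.33 ≈ 24.67.

α ≈ 24.67, β ≈ 24.67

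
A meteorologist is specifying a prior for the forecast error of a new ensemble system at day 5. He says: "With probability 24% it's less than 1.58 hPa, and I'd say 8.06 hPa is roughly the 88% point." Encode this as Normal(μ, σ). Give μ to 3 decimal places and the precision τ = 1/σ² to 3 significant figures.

μ = 4.013, τ = 0.0843

For Normal(μ,σ), the p-quantile is μ + z_p·σ. Here z_{0.24} = -0.7063, z_{0.88} = 1.175.
So 1.58 = μ − 0.7063σ and 8.06 = μ + 1.175σ.
Subtracting: σ = (8.06 − 1.58)/(1.175 − (-0.7063)) = 3.444.
Then μ = 1.58 − (-0.7063)·3.444 = 4.013.
Precision τ = 1/σ² = 1/3.444² = 0.0843.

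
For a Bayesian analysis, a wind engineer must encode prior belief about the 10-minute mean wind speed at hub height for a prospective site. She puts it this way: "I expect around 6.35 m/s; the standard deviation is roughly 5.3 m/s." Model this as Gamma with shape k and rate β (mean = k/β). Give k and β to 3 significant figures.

For Gamma(k, rate β): mean = k/β, variance = k/β², so CV = 1/√k.
CV = SD/mean = 5.3/6.35 = 0.8346, hence k = 1/CV² = 1.44.
Then β = k/mean = 1.44/6.35 = 0.226.

k ≈ 1.44, β ≈ 0.226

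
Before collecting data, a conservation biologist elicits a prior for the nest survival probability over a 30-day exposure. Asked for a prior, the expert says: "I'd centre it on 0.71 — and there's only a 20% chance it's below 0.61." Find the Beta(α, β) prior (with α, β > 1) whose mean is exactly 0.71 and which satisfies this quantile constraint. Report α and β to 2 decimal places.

With mean 0.71 fixed, write α = 0.71s, β = 0.29s where s = α+β.
Need P(θ < 0.61) = 0.2 under Beta(0.71s, 0.29s). Normal approximation: (q−m)/√(m(1−m)/s) ≈ z_{0.2} = -0.842, so s ≈ 0.71·0.29·(-0.842)²/(0.61−0.71)² = 14.6.
At s = 14.6: P(θ<0.61) ≈ 0.193. Adjusting to match 0.2 gives s ≈ 13.65.
So α = 0.71·13.65 ≈ 9.69, β = 0.29·13.65 ≈ 3.96.

α ≈ 9.69, β ≈ 3.96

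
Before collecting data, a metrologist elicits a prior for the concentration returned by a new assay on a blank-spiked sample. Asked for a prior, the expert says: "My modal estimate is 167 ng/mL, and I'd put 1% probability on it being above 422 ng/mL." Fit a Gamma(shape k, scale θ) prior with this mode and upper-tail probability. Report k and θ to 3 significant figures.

k ≈ 6.45, θ ≈ 30.6

Gamma(k,θ) with k>1 has mode (k−1)θ, so θ = 167/(k−1).
Need P(X < 422) = 0.99 with θ tied to k this way. Start at k = 2, θ = 167: P(X<422) ≈ 0.718.
Too low — raise k to concentrate. Iterating converges to k ≈ 6.45.
Then θ = 167/(6.45−1) ≈ 30.6.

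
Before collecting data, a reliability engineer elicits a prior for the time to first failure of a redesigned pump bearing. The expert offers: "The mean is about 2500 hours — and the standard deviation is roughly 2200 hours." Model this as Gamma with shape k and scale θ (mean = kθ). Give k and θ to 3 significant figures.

For Gamma(k, scale θ): mean = kθ, variance = kθ², so CV = 1/√k.
CV = SD/mean = 2200/2500 = 0.88, hence k = 1/CV² = 1.29.
Then θ = mean/k = 2500/1.29 = 1940.

k ≈ 1.29, θ ≈ 1940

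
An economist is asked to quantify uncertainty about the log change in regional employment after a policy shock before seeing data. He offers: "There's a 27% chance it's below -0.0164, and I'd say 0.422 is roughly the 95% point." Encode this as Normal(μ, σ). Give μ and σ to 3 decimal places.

The p-quantile of Normal(μ,σ) is μ + z_p·σ, with z_{0.27} = -0.6128 and z_{0.95} = 1.645.
Eliminate σ: μ = (z₂·x₁ − z₁·x₂)/(z₂ − z₁) = (1.645·-0.0164 − (-0.6128)·0.422)/2.258 = 0.103.
Then σ = (x₂ − x₁)/(z₂ − z₁) = (0.422 − -0.0164)/2.258 = 0.194.

μ = 0.103, σ = 0.194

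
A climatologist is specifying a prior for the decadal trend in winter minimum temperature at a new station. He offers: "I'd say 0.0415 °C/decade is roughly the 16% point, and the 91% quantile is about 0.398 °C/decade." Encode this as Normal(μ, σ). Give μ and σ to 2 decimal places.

For Normal(μ,σ), the p-quantile is μ + z_p·σ. Here z_{0.16} = -0.9945, z_{0.91} = 1.341.
So 0.0415 = μ − 0.9945σ and 0.398 = μ + 1.341σ.
Subtracting: σ = (0.398 − 0.0415)/(1.341 − (-0.9945)) = 0.15.
Then μ = 0.0415 − (-0.9945)·0.15 = 0.19.

μ = 0.19, σ = 0.15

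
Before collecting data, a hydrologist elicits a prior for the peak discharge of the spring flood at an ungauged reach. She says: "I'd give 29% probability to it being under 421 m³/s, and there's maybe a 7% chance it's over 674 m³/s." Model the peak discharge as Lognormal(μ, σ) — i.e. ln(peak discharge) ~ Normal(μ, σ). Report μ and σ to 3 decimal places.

If T ~ Lognormal(μ,σ) then ln T ~ Normal(μ,σ), so the p-quantile of ln T is μ + z_p·σ.
ln(421) = 6.043 and ln(674) = 6.513; z_{0.29} = -0.5534, z_{0.93} = 1.476.
σ = (6.513 − 6.043)/(1.476 − (-0.5534)) = 0.232.
μ = 6.043 − (-0.5534)·0.232 = 6.171.

μ ≈ 6.171, σ ≈ 0.232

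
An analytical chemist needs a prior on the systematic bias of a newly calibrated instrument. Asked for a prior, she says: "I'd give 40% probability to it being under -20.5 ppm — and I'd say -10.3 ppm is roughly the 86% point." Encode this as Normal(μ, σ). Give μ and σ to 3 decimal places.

The p-quantile of Normal(μ,σ) is μ + z_p·σ, with z_{0.4} = -0.2533 and z_{0.86} = 1.08.
Eliminate σ: μ = (z₂·x₁ − z₁·x₂)/(z₂ − z₁) = (1.08·-20.5 − (-0.2533)·-10.3)/1.334 = -18.562.
Then σ = (x₂ − x₁)/(z₂ − z₁) = (-10.3 − -20.5)/1.334 = 7.648.

μ = -18.562, σ = 7.648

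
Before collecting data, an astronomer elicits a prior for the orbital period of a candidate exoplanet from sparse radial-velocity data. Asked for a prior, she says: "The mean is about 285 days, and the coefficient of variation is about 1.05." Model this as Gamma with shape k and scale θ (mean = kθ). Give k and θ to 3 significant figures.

For Gamma(k, scale θ): mean = kθ, variance = kθ², so CV = 1/√k.
CV = 1.05, hence k = 1/CV² = 0.907.
Then θ = mean/k = 285/0.907 = 314.

k ≈ 0.907, θ ≈ 314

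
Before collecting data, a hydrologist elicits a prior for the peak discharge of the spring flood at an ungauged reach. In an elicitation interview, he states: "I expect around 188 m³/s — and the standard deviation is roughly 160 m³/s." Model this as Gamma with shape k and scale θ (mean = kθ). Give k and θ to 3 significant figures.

For Gamma(k, scale θ): mean = kθ, variance = kθ², so CV = 1/√k.
CV = SD/mean = 160/188 = 0.8511, hence k = 1/CV² = 1.38.
Then θ = mean/k = 188/1.38 = 136.

k ≈ 1.38, θ ≈ 136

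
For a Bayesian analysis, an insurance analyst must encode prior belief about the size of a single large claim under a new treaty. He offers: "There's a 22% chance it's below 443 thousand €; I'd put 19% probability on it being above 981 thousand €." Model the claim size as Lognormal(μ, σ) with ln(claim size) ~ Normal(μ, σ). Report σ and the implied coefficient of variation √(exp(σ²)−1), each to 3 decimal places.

σ ≈ 0.482, CV ≈ 0.511

If T ~ Lognormal(μ,σ) then ln T ~ Normal(μ,σ), so the p-quantile of ln T is μ + z_p·σ.
ln(443) = 6.094 and ln(981) = 6.889; z_{0.22} = -0.7722, z_{0.81} = 0.8779.
σ = (6.889 − 6.094)/(0.8779 − (-0.7722)) = 0.482.
μ = 6.094 − (-0.7722)·0.482 = 6.466.
CV = √(exp(σ²)−1) = √(exp(0.2321)−1) = 0.511.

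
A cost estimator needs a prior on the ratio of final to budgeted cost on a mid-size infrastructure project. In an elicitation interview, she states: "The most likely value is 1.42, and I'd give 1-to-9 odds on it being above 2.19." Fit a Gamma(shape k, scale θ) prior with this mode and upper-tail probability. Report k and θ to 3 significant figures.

k ≈ 11, θ ≈ 0.143

Gamma(k,θ) with k>1 has mode (k−1)θ, so θ = 1.42/(k−1).
Need P(X < 2.19) = 0.9 with θ tied to k this way. Start at k = 2, θ = 1.42: P(X<2.19) ≈ 0.456.
Too low — raise k to concentrate. Iterating converges to k ≈ 11.
Then θ = 1.42/(11−1) ≈ 0.143.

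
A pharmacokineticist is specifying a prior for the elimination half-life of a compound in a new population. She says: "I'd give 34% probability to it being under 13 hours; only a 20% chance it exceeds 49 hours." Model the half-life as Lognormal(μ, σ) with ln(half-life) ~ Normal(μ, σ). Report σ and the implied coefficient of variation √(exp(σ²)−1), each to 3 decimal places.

If T ~ Lognormal(μ,σ) then ln T ~ Normal(μ,σ), so the p-quantile of ln T is μ + z_p·σ.
ln(13) = 2.565 and ln(49) = 3.892; z_{0.34} = -0.4125, z_{0.8} = 0.8416.
σ = (3.892 − 2.565)/(0.8416 − (-0.4125)) = 1.058.
μ = 2.565 − (-0.4125)·1.058 = 3.001.
CV = √(exp(σ²)−1) = √(exp(1.1194)−1) = 1.436.

σ ≈ 1.058, CV ≈ 1.436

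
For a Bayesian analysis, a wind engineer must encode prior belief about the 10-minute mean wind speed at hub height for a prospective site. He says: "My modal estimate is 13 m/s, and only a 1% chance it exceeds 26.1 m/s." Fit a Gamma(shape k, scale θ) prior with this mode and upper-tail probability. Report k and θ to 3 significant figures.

k ≈ 11.1, θ ≈ 1.29

Gamma(k,θ) with k>1 has mode (k−1)θ, so θ = 13/(k−1).
Need P(X < 26.1) = 0.99 with θ tied to k this way. Start at k = 2, θ = 13: P(X<26.1) ≈ 0.596.
Too low — raise k to concentrate. Iterating converges to k ≈ 11.1.
Then θ = 13/(11.1−1) ≈ 1.29.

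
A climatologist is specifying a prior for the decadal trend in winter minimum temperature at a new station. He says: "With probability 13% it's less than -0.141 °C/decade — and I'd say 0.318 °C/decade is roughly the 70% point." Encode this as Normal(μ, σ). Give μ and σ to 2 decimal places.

μ = 0.17, σ = 0.28

The p-quantile of Normal(μ,σ) is μ + z_p·σ, with z_{0.13} = -1.126 and z_{0.7} = 0.5244.
Eliminate σ: μ = (z₂·x₁ − z₁·x₂)/(z₂ − z₁) = (0.5244·-0.141 − (-1.126)·0.318)/1.651 = 0.17.
Then σ = (x₂ − x₁)/(z₂ − z₁) = (0.318 − -0.141)/1.651 = 0.28.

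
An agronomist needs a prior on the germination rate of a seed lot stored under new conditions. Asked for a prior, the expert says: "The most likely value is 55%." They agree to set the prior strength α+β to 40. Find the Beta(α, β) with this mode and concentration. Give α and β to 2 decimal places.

α = 21.90, β = 18.10

For α,β > 1 the Beta mode is (α−1)/(α+β−2). With α+β = 40, the mode is (α−1)/38.
Set (α−1)/38 = 0.55 → α = 1 + 0.55·38 = 21.90.
β = 40 − α = 18.10.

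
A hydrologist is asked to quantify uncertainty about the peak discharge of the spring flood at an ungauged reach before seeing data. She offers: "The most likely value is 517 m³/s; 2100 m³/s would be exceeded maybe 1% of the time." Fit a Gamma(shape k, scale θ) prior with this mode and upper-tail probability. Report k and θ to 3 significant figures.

k ≈ 3.12, θ ≈ 244

Gamma(k,θ) with k>1 has mode (k−1)θ, so θ = 517/(k−1).
Need P(X < 2100) = 0.99 with θ tied to k this way. Start at k = 2, θ = 517: P(X<2100) ≈ 0.913.
Too low — raise k to concentrate. Iterating converges to k ≈ 3.12.
Then θ = 517/(3.12−1) ≈ 244.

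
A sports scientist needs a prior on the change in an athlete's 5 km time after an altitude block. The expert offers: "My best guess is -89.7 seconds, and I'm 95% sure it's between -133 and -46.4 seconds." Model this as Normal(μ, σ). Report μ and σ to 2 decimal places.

μ = -89.70, σ = 22.09

A symmetric 95% interval runs μ ± z·σ with z = 1.96.
Half-width = 43.3, so σ = 43.3/1.96 = 22.09.
μ is the stated best guess, -89.70.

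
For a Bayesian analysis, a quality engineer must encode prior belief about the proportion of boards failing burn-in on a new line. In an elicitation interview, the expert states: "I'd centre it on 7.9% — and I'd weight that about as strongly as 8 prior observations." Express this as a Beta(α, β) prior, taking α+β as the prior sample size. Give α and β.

α = 0.632, β = 7.368

Under the effective-sample-size interpretation, Beta(α, β) has prior mean α/(α+β) and prior sample size α+β.
So α+β = 8 and α/(α+β) = 0.079, giving α = 0.079·8 = 0.632 and β = 8 − 0.632 = 7.368.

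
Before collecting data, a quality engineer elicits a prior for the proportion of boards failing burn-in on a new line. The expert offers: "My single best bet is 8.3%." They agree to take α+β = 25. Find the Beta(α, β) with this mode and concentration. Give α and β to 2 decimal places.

α = 2.91, β = 22.09

For α,β > 1 the Beta mode is (α−1)/(α+β−2). With α+β = 25, the mode is (α−1)/23.
Set (α−1)/23 = 0.083 → α = 1 + 0.083·23 = 2.91.
β = 25 − α = 22.09.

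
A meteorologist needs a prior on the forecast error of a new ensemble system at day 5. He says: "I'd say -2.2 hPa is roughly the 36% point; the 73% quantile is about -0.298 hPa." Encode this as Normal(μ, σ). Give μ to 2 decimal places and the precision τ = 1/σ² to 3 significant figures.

For Normal(μ,σ), the p-quantile is μ + z_p·σ. Here z_{0.36} = -0.3585, z_{0.73} = 0.6128.
So -2.2 = μ − 0.3585σ and -0.298 = μ + 0.6128σ.
Subtracting: σ = (-0.298 − -2.2)/(0.6128 − (-0.3585)) = 1.96.
Then μ = -2.2 − (-0.3585)·1.96 = -1.50.
Precision τ = 1/σ² = 1/1.958² = 0.261.

μ = -1.50, τ = 0.261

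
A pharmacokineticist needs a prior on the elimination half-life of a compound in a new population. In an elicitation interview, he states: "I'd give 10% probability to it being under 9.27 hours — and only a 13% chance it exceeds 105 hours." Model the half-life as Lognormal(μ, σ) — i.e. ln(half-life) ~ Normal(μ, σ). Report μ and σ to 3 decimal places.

If T ~ Lognormal(μ,σ) then ln T ~ Normal(μ,σ), so the p-quantile of ln T is μ + z_p·σ.
ln(9.27) = 2.227 and ln(105) = 4.654; z_{0.1} = -1.282, z_{0.87} = 1.126.
σ = (4.654 − 2.227)/(1.126 − (-1.282)) = 1.008.
μ = 2.227 − (-1.282)·1.008 = 3.519.

μ ≈ 3.519, σ ≈ 1.008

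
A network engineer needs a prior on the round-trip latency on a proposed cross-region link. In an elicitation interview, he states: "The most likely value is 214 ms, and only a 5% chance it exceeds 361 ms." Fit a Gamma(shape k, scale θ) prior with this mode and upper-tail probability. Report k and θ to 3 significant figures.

k ≈ 11.2, θ ≈ 21

Gamma(k,θ) with k>1 has mode (k−1)θ, so θ = 214/(k−1).
Need P(X < 361) = 0.95 with θ tied to k this way. Start at k = 2, θ = 214: P(X<361) ≈ 0.503.
Too low — raise k to concentrate. Iterating converges to k ≈ 11.2.
Then θ = 214/(11.2−1) ≈ 21.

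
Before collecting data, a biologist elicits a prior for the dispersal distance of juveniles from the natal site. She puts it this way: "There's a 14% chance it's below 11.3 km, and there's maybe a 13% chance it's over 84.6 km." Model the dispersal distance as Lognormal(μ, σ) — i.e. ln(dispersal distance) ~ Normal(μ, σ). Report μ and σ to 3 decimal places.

μ ≈ 3.410, σ ≈ 0.912

If T ~ Lognormal(μ,σ) then ln T ~ Normal(μ,σ), so the p-quantile of ln T is μ + z_p·σ.
ln(11.3) = 2.425 and ln(84.6) = 4.438; z_{0.14} = -1.08, z_{0.87} = 1.126.
σ = (4.438 − 2.425)/(1.126 − (-1.08)) = 0.912.
μ = 2.425 − (-1.08)·0.912 = 3.410.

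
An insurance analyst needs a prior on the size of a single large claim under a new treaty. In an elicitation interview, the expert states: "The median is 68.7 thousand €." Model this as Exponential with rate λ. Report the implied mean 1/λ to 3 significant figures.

mean ≈ 99.1 thousand €

Exponential median = ln 2 / λ, so λ = ln 2 / 68.7 = 0.0101.
Mean = 1/λ = 99.1 thousand €.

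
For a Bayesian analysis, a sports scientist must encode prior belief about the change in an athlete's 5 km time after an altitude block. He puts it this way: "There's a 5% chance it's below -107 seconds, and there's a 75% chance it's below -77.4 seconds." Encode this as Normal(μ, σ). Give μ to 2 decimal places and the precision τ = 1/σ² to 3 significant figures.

μ = -86.01, τ = 0.00614

The p-quantile of Normal(μ,σ) is μ + z_p·σ, with z_{0.05} = -1.645 and z_{0.75} = 0.6745.
Eliminate σ: μ = (z₂·x₁ − z₁·x₂)/(z₂ − z₁) = (0.6745·-107 − (-1.645)·-77.4)/2.319 = -86.01.
Then σ = (x₂ − x₁)/(z₂ − z₁) = (-77.4 − -107)/2.319 = 12.76.
Precision τ = 1/σ² = 1/12.76² = 0.00614.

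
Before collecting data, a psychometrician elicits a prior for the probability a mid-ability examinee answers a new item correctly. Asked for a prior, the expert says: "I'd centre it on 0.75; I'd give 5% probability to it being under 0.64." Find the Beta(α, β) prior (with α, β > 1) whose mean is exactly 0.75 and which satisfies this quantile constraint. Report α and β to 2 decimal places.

With mean 0.75 fixed, write α = 0.75s, β = 0.25s where s = α+β.
Need P(θ < 0.64) = 0.05 under Beta(0.75s, 0.25s). Normal approximation: (q−m)/√(m(1−m)/s) ≈ z_{0.05} = -1.64, so s ≈ 0.75·0.25·(-1.64)²/(0.64−0.75)² = 41.9.
At s = 41.9: P(θ<0.64) ≈ 0.058. Adjusting to match 0.05 gives s ≈ 45.93.
So α = 0.75·45.93 ≈ 34.45, β = 0.25·45.93 ≈ 11.48.

α ≈ 34.45, β ≈ 11.48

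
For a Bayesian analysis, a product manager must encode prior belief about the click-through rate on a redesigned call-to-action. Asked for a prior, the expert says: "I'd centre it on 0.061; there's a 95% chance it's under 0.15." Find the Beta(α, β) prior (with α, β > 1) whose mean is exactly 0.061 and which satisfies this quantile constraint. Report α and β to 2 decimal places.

α ≈ 1.63, β ≈ 25.14

With mean 0.061 fixed, write α = 0.061s, β = 0.939s where s = α+β.
Need P(θ < 0.15) = 0.95 under Beta(0.061s, 0.939s). Normal approximation: (q−m)/√(m(1−m)/s) ≈ z_{0.95} = 1.64, so s ≈ 0.061·0.939·(1.64)²/(0.15−0.061)² = 19.6.
At s = 19.6: P(θ<0.15) ≈ 0.930. Adjusting to match 0.95 gives s ≈ 26.77.
So α = 0.061·26.77 ≈ 1.63, β = 0.939·26.77 ≈ 25.14.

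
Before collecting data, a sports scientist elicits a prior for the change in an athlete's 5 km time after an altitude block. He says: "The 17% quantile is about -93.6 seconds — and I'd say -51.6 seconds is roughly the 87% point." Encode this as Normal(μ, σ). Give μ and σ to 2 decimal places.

The p-quantile of Normal(μ,σ) is μ + z_p·σ, with z_{0.17} = -0.9542 and z_{0.87} = 1.126.
Eliminate σ: μ = (z₂·x₁ − z₁·x₂)/(z₂ − z₁) = (1.126·-93.6 − (-0.9542)·-51.6)/2.081 = -74.34.
Then σ = (x₂ − x₁)/(z₂ − z₁) = (-51.6 − -93.6)/2.081 = 20.19.

μ = -74.34, σ = 20.19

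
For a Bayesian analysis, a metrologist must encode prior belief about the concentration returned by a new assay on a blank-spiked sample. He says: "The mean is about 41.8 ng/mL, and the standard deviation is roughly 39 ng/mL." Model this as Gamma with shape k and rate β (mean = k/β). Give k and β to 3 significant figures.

For Gamma(k, rate β): mean = k/β, variance = k/β², so CV = 1/√k.
CV = SD/mean = 39/41.8 = 0.933, hence k = 1/CV² = 1.15.
Then β = k/mean = 1.15/41.8 = 0.0275.

k ≈ 1.15, β ≈ 0.0275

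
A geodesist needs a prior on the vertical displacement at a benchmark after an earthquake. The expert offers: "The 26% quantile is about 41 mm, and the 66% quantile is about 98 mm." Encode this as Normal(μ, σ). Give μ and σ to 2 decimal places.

The p-quantile of Normal(μ,σ) is μ + z_p·σ, with z_{0.26} = -0.6433 and z_{0.66} = 0.4125.
Eliminate σ: μ = (z₂·x₁ − z₁·x₂)/(z₂ − z₁) = (0.4125·41 − (-0.6433)·98)/1.056 = 75.73.
Then σ = (x₂ − x₁)/(z₂ − z₁) = (98 − 41)/1.056 = 53.99.

μ = 75.73, σ = 53.99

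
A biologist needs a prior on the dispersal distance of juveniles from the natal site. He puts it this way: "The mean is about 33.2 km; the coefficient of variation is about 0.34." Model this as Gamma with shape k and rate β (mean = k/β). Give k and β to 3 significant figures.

For Gamma(k, rate β): mean = k/β, variance = k/β², so CV = 1/√k.
CV = 0.34, hence k = 1/CV² = 8.65.
Then β = k/mean = 8.65/33.2 = 0.261.

k ≈ 8.65, β ≈ 0.261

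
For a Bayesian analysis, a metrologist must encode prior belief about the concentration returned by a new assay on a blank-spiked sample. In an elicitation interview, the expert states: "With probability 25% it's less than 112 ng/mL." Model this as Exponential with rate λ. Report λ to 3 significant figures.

P(T < 112.0) = 1 − e^(−λ·112.0) = 0.25, so λ = −ln(1−0.25)/112.0 = −ln(0.75)/112.0 = 0.00257.

λ ≈ 0.00257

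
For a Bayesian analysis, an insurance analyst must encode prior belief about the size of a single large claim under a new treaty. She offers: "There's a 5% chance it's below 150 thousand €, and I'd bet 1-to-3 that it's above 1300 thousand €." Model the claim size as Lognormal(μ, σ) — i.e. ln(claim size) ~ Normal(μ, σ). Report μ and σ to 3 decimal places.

If T ~ Lognormal(μ,σ) then ln T ~ Normal(μ,σ), so the p-quantile of ln T is μ + z_p·σ.
ln(150) = 5.011 and ln(1300) = 7.17; z_{0.05} = -1.645, z_{0.75} = 0.6745.
σ = (7.17 − 5.011)/(0.6745 − (-1.645)) = 0.931.
μ = 5.011 − (-1.645)·0.931 = 6.542.

μ ≈ 6.542, σ ≈ 0.931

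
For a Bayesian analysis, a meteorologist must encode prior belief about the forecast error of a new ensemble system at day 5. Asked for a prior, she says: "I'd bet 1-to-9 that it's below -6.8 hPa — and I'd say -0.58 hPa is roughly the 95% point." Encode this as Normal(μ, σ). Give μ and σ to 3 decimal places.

For Normal(μ,σ), the p-quantile is μ + z_p·σ. Here z_{0.1} = -1.282, z_{0.95} = 1.645.
So -6.8 = μ − 1.282σ and -0.58 = μ + 1.645σ.
Subtracting: σ = (-0.58 − -6.8)/(1.645 − (-1.282)) = 2.125.
Then μ = -6.8 − (-1.282)·2.125 = -4.076.

μ = -4.076, σ = 2.125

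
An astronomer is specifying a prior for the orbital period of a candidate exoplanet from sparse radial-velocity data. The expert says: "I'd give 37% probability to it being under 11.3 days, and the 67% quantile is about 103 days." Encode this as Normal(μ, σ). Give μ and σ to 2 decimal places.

μ = 50.73, σ = 118.82

The p-quantile of Normal(μ,σ) is μ + z_p·σ, with z_{0.37} = -0.3319 and z_{0.67} = 0.4399.
Eliminate σ: μ = (z₂·x₁ − z₁·x₂)/(z₂ − z₁) = (0.4399·11.3 − (-0.3319)·103)/0.7718 = 50.73.
Then σ = (x₂ − x₁)/(z₂ − z₁) = (103 − 11.3)/0.7718 = 118.82.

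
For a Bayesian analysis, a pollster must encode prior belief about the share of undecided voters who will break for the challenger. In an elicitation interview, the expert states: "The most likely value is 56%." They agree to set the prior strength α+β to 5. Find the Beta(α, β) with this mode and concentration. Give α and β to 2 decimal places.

α = 2.68, β = 2.32

For α,β > 1 the Beta mode is (α−1)/(α+β−2). With α+β = 5, the mode is (α−1)/3.
Set (α−1)/3 = 0.56 → α = 1 + 0.56·3 = 2.68.
β = 5 − α = 2.32.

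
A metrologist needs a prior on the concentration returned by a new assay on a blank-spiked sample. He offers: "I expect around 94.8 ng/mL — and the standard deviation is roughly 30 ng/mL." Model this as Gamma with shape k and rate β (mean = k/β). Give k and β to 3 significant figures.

For Gamma(k, rate β): mean = k/β, variance = k/β², so CV = 1/√k.
CV = SD/mean = 30/94.8 = 0.3165, hence k = 1/CV² = 9.99.
Then β = k/mean = 9.99/94.8 = 0.105.

k ≈ 9.99, β ≈ 0.105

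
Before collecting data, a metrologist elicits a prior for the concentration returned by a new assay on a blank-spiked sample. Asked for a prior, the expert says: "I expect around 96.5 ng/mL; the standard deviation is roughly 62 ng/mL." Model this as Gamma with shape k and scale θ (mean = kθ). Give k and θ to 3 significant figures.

For Gamma(k, scale θ): mean = kθ, variance = kθ², so CV = 1/√k.
CV = SD/mean = 62/96.5 = 0.6425, hence k = 1/CV² = 2.42.
Then θ = mean/k = 96.5/2.42 = 39.8.

k ≈ 2.42, θ ≈ 39.8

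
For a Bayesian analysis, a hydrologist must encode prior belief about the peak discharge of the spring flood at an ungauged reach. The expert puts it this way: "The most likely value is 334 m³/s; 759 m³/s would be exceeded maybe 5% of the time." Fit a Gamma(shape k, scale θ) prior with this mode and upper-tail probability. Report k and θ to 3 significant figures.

Gamma(k,θ) with k>1 has mode (k−1)θ, so θ = 334/(k−1).
Need P(X < 759) = 0.95 with θ tied to k this way. Start at k = 2, θ = 334: P(X<759) ≈ 0.663.
Too low — raise k to concentrate. Iterating converges to k ≈ 5.07.
Then θ = 334/(5.07−1) ≈ 82.

k ≈ 5.07, θ ≈ 82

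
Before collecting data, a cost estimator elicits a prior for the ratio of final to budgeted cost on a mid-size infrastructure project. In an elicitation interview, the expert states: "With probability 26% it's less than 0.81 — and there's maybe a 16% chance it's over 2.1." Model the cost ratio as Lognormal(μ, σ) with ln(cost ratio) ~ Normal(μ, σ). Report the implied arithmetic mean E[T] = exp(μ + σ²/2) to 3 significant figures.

If T ~ Lognormal(μ,σ) then ln T ~ Normal(μ,σ), so the p-quantile of ln T is μ + z_p·σ.
ln(0.81) = -0.2107 and ln(2.1) = 0.7419; z_{0.26} = -0.6433, z_{0.84} = 0.9945.
σ = (0.7419 − -0.2107)/(0.9945 − (-0.6433)) = 0.582.
μ = -0.2107 − (-0.6433)·0.582 = 0.163.
E[T] = exp(μ + σ²/2) = exp(0.163 + 0.1692) = 1.39.

E[T] ≈ 1.39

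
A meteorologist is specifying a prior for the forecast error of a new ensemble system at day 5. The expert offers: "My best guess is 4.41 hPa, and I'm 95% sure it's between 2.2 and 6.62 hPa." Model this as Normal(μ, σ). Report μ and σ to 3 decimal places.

A symmetric 95% interval runs μ ± z·σ with z = 1.96.
Half-width = 2.21, so σ = 2.21/1.96 = 1.128.
μ is the stated best guess, 4.410.

μ = 4.410, σ = 1.128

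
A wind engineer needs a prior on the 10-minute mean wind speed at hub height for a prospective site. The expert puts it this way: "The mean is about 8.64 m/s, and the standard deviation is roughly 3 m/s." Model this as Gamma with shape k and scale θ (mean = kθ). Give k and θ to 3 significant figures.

k ≈ 8.29, θ ≈ 1.04

For Gamma(k, scale θ): mean = kθ, variance = kθ², so CV = 1/√k.
CV = SD/mean = 3/8.64 = 0.3472, hence k = 1/CV² = 8.29.
Then θ = mean/k = 8.64/8.29 = 1.04.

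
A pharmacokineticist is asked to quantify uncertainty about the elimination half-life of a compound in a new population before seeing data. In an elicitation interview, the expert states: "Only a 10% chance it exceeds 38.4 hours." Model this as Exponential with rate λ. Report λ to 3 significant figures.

P(T > 38.4) = e^(−λ·38.4) = 0.1, so λ = −ln(0.1)/38.4 = 0.06.

λ ≈ 0.06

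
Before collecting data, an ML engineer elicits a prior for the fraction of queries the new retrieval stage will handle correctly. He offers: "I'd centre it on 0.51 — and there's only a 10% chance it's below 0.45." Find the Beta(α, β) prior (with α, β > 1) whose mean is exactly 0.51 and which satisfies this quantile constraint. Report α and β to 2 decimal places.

α ≈ 58.05, β ≈ 55.78

With mean 0.51 fixed, write α = 0.51s, β = 0.49s where s = α+β.
Need P(θ < 0.45) = 0.1 under Beta(0.51s, 0.49s). Normal approximation: (q−m)/√(m(1−m)/s) ≈ z_{0.1} = -1.28, so s ≈ 0.51·0.49·(-1.28)²/(0.45−0.51)² = 114.0.
At s = 114.0: P(θ<0.45) ≈ 0.100. Adjusting to match 0.1 gives s ≈ 113.83.
So α = 0.51·113.83 ≈ 58.05, β = 0.49·113.83 ≈ 55.78.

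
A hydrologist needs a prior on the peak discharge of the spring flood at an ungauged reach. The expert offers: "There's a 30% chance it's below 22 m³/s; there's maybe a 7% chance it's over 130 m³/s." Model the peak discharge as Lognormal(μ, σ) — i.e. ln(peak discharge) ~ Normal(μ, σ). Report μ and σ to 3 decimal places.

μ ≈ 3.557, σ ≈ 0.888

If T ~ Lognormal(μ,σ) then ln T ~ Normal(μ,σ), so the p-quantile of ln T is μ + z_p·σ.
ln(22) = 3.091 and ln(130) = 4.868; z_{0.3} = -0.5244, z_{0.93} = 1.476.
σ = (4.868 − 3.091)/(1.476 − (-0.5244)) = 0.888.
μ = 3.091 − (-0.5244)·0.888 = 3.557.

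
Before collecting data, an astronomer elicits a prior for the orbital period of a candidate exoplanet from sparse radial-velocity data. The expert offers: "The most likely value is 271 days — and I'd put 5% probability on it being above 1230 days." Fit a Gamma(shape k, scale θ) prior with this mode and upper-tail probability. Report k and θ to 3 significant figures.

k ≈ 2.07, θ ≈ 253

Gamma(k,θ) with k>1 has mode (k−1)θ, so θ = 271/(k−1).
Need P(X < 1230) = 0.95 with θ tied to k this way. Start at k = 2, θ = 271: P(X<1230) ≈ 0.941.
Too low — raise k to concentrate. Iterating converges to k ≈ 2.07.
Then θ = 271/(2.07−1) ≈ 253.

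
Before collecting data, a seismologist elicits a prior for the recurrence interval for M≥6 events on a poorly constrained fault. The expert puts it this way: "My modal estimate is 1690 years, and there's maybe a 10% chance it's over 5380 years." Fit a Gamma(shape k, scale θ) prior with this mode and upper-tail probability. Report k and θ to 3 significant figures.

k ≈ 2.41, θ ≈ 1200

Gamma(k,θ) with k>1 has mode (k−1)θ, so θ = 1690/(k−1).
Need P(X < 5380) = 0.9 with θ tied to k this way. Start at k = 2, θ = 1690: P(X<5380) ≈ 0.827.
Too low — raise k to concentrate. Iterating converges to k ≈ 2.41.
Then θ = 1690/(2.41−1) ≈ 1200.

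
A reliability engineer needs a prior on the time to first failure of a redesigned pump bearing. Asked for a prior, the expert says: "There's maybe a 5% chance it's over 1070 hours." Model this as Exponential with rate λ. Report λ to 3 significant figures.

P(T > 1070.0) = e^(−λ·1070.0) = 0.05, so λ = −ln(0.05)/1070.0 = 0.0028.

λ ≈ 0.0028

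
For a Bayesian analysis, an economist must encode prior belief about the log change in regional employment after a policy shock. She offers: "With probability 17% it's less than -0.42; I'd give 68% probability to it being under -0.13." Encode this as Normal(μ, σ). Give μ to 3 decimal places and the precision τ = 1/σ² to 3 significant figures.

μ = -0.225, τ = 24

For Normal(μ,σ), the p-quantile is μ + z_p·σ. Here z_{0.17} = -0.9542, z_{0.68} = 0.4677.
So -0.42 = μ − 0.9542σ and -0.13 = μ + 0.4677σ.
Subtracting: σ = (-0.13 − -0.42)/(0.4677 − (-0.9542)) = 0.204.
Then μ = -0.42 − (-0.9542)·0.204 = -0.225.
Precision τ = 1/σ² = 1/0.204² = 24.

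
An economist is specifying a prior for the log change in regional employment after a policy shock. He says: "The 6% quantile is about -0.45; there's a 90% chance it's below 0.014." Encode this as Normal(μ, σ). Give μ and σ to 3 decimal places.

The p-quantile of Normal(μ,σ) is μ + z_p·σ, with z_{0.06} = -1.555 and z_{0.9} = 1.282.
Eliminate σ: μ = (z₂·x₁ − z₁·x₂)/(z₂ − z₁) = (1.282·-0.45 − (-1.555)·0.014)/2.836 = -0.196.
Then σ = (x₂ − x₁)/(z₂ − z₁) = (0.014 − -0.45)/2.836 = 0.164.

μ = -0.196, σ = 0.164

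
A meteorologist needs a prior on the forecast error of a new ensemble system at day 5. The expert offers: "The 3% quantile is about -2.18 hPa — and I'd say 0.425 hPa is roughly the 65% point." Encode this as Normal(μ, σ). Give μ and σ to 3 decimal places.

μ = -0.018, σ = 1.150

The p-quantile of Normal(μ,σ) is μ + z_p·σ, with z_{0.03} = -1.881 and z_{0.65} = 0.3853.
Eliminate σ: μ = (z₂·x₁ − z₁·x₂)/(z₂ − z₁) = (0.3853·-2.18 − (-1.881)·0.425)/2.266 = -0.018.
Then σ = (x₂ − x₁)/(z₂ − z₁) = (0.425 − -2.18)/2.266 = 1.150.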